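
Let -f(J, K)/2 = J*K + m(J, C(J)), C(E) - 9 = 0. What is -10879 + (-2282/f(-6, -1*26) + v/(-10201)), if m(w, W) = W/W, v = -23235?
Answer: -17408051367/1601557 ≈ -10869.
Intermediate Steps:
C(E) = 9 (C(E) = 9 + 0 = 9)
m(w, W) = 1
f(J, K) = -2 - 2*J*K (f(J, K) = -2*(J*K + 1) = -2*(1 + J*K) = -2 - 2*J*K)
-10879 + (-2282/f(-6, -1*26) + v/(-10201)) = -10879 + (-2282/(-2 - 2*(-6)*(-1*26)) - 23235/(-10201)) = -10879 + (-2282/(-2 - 2*(-6)*(-26)) - 23235*(-1/10201)) = -10879 + (-2282/(-2 - 312) + 23235/10201) = -10879 + (-2282/(-314) + 23235/10201) = -10879 + (-2282*(-1/314) + 23235/10201) = -10879 + (1141/157 + 23235/10201) = -10879 + 15287236/1601557 = -17408051367/1601557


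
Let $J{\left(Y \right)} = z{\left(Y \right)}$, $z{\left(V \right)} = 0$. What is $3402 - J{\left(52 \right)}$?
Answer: $3402$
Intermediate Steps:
$J{\left(Y \right)} = 0$
$3402 - J{\left(52 \right)} = 3402 - 0 = 3402 + 0 = 3402$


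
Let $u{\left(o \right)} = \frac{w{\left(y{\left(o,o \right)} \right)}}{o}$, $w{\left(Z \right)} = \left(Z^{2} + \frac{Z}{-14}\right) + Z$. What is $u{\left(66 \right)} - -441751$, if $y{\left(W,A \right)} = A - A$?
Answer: $441751$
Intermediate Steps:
$y{\left(W,A \right)} = 0$
$w{\left(Z \right)} = Z^{2} + \frac{13 Z}{14}$ ($w{\left(Z \right)} = \left(Z^{2} - \frac{Z}{14}\right) + Z = Z^{2} + \frac{13 Z}{14}$)
$u{\left(o \right)} = 0$ ($u{\left(o \right)} = \frac{\frac{1}{14} \cdot 0 \left(13 + 14 \cdot 0\right)}{o} = \frac{\frac{1}{14} \cdot 0 \left(13 + 0\right)}{o} = \frac{\frac{1}{14} \cdot 0 \cdot 13}{o} = \frac{0}{o} = 0$)
$u{\left(66 \right)} - -441751 = 0 - -441751 = 0 + 441751 = 441751$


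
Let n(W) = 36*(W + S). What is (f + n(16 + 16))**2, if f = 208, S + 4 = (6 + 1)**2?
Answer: 8880400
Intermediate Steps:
S = 45 (S = -4 + (6 + 1)**2 = -4 + 7**2 = -4 + 49 = 45)
n(W) = 1620 + 36*W (n(W) = 36*(W + 45) = 36*(45 + W) = 1620 + 36*W)
(f + n(16 + 16))**2 = (208 + (1620 + 36*(16 + 16)))**2 = (208 + (1620 + 36*32))**2 = (208 + (1620 + 1152))**2 = (208 + 2772)**2 = 2980**2 = 8880400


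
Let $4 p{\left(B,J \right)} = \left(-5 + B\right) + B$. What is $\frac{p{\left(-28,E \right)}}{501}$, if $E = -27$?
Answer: $- \frac{61}{2004} \approx -0.030439$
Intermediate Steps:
$p{\left(B,J \right)} = - \frac{5}{4} + \frac{B}{2}$ ($p{\left(B,J \right)} = \frac{\left(-5 + B\right) + B}{4} = \frac{-5 + 2 B}{4} = - \frac{5}{4} + \frac{B}{2}$)
$\frac{p{\left(-28,E \right)}}{501} = \frac{- \frac{5}{4} + \frac{1}{2} \left(-28\right)}{501} = \left(- \frac{5}{4} - 14\right) \frac{1}{501} = \left(- \frac{61}{4}\right) \frac{1}{501} = - \frac{61}{2004}$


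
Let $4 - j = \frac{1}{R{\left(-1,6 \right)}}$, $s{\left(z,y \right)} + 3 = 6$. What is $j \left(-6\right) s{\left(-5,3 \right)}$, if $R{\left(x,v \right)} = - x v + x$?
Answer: $- \frac{342}{5} \approx -68.4$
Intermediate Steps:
$s{\left(z,y \right)} = 3$ ($s{\left(z,y \right)} = -3 + 6 = 3$)
$R{\left(x,v \right)} = x - v x$ ($R{\left(x,v \right)} = - v x + x = x - v x$)
$j = \frac{19}{5}$ ($j = 4 - \frac{1}{\left(-1\right) \left(1 - 6\right)} = 4 - \frac{1}{\left(-1\right) \left(-5\right)} = 4 - \frac{1}{5} = \frac{19}{5} \approx 3.8$)
$j \left(-6\right) s{\left(-5,3 \right)} = \frac{19}{5} \left(-6\right) 3 = \left(- \frac{114}{5}\right) 3 = - \frac{342}{5}$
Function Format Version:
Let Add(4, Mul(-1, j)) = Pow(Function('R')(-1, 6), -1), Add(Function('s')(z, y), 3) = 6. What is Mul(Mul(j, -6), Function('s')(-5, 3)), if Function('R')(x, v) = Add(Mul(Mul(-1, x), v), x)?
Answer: Rational(-342, 5) ≈ -68.400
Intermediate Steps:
Function('s')(z, y) = 3 (Function('s')(z, y) = Add(-3, 6) = 3)
Function('R')(x, v) = Add(x, Mul(-1, v, x)) (Function('R')(x, v) = Add(Mul(-1, v, x), x) = Add(x, Mul(-1, v, x)))
j = Rational(19, 5) (j = Add(4, Mul(-1, Pow(Mul(-1, Add(1, Mul(-1, 6))), -1))) = Add(4, Mul(-1, Pow(Mul(-1, Add(1, -6)), -1))) = Add(4, Mul(-1, Pow(Mul(-1, -5), -1))) = Add(4, Mul(-1, Pow(5, -1))) = Add(4, Mul(-1, Rational(1, 5))) = Add(4, Rational(-1, 5)) = Rational(19, 5) ≈ 3.8000)
Mul(Mul(j, -6), Function('s')(-5, 3)) = Mul(Mul(Rational(19, 5), -6), 3) = Mul(Rational(-114, 5), 3) = Rational(-342, 5)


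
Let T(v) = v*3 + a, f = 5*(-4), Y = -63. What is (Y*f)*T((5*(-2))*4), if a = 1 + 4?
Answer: -144900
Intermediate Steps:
a = 5
f = -20
T(v) = 5 + 3*v (T(v) = v*3 + 5 = 3*v + 5 = 5 + 3*v)
(Y*f)*T((5*(-2))*4) = (-63*(-20))*(5 + 3*((5*(-2))*4)) = 1260*(5 + 3*(-10*4)) = 1260*(5 + 3*(-40)) = 1260*(5 - 120) = 1260*(-115) = -144900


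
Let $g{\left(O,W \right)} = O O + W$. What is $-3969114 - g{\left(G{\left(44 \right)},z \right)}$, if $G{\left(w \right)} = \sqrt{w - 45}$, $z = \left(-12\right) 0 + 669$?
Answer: $-3969782$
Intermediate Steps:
$z = 669$ ($z = 0 + 669 = 669$)
$G{\left(w \right)} = \sqrt{-45 + w}$
$g{\left(O,W \right)} = W + O^{2}$ ($g{\left(O,W \right)} = O^{2} + W = W + O^{2}$)
$-3969114 - g{\left(G{\left(44 \right)},z \right)} = -3969114 - \left(669 + \left(\sqrt{-45 + 44}\right)^{2}\right) = -3969114 - \left(669 + \left(\sqrt{-1}\right)^{2}\right) = -3969114 - \left(669 + i^{2}\right) = -3969114 - \left(669 - 1\right) = -3969114 - 668 = -3969782$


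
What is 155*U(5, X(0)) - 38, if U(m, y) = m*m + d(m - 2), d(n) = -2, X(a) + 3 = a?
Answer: 3527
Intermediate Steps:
X(a) = -3 + a
U(m, y) = -2 + m² (U(m, y) = m*m - 2 = m² - 2 = -2 + m²)
155*U(5, X(0)) - 38 = 155*(-2 + 5²) - 38 = 155*(-2 + 25) - 38 = 155*23 - 38 = 3565 - 38 = 3527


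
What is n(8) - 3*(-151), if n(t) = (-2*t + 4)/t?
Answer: 903/2 ≈ 451.50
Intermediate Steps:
n(t) = (4 - 2*t)/t
n(8) - 3*(-151) = (-2 + 4/8) - 3*(-151) = (-2 + 4*(1/8)) + 453 = (-2 + 1/2) + 453 = -3/2 + 453 = 903/2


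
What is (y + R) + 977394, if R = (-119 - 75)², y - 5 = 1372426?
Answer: 2387461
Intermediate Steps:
y = 1372431 (y = 5 + 1372426 = 1372431)
R = 37636 (R = (-194)² = 37636)
(y + R) + 977394 = (1372431 + 37636) + 977394 = 1410067 + 977394 = 2387461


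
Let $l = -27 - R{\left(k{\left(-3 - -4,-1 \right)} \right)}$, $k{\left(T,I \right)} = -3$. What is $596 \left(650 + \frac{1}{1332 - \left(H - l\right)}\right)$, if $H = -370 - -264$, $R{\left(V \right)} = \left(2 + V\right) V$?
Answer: $\frac{136364949}{352} \approx 3.874 \cdot 10^{5}$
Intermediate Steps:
$R{\left(V \right)} = V \left(2 + V\right)$
$l = -30$ ($l = -27 - - 3 \left(2 - 3\right) = -27 - \left(-3\right) \left(-1\right) = -27 - 3 = -30$)
$H = -106$ ($H = -370 + 264 = -106$)
$596 \left(650 + \frac{1}{1332 - \left(H - l\right)}\right) = 596 \left(650 + \frac{1}{1332 - -76}\right) = 596 \left(650 + \frac{1}{1332 + \left(-30 + 106\right)}\right) = 596 \left(650 + \frac{1}{1332 + 76}\right) = 596 \left(650 + \frac{1}{1408}\right) = 596 \cdot \frac{915201}{1408} = \frac{136364949}{352}$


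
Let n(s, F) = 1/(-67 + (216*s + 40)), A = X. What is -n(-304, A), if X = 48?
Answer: 1/65691 ≈ 1.5223e-5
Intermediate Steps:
A = 48
n(s, F) = 1/(-27 + 216*s) (n(s, F) = 1/(-67 + (40 + 216*s)) = 1/(-27 + 216*s))
-n(-304, A) = -1/(27*(-1 + 8*(-304))) = -1/(27*(-1 - 2432)) = -1/(27*(-2433)) = -(-1)/(27*2433) = -1*(-1/65691) = 1/65691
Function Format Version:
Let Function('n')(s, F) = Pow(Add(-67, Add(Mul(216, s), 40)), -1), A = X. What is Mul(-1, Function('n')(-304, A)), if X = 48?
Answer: Rational(1, 65691) ≈ 1.5223e-5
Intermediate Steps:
A = 48
Function('n')(s, F) = Pow(Add(-27, Mul(216, s)), -1) (Function('n')(s, F) = Pow(Add(-67, Add(40, Mul(216, s))), -1) = Pow(Add(-27, Mul(216, s)), -1))
Mul(-1, Function('n')(-304, A)) = Mul(-1, Mul(Rational(1, 27), Pow(Add(-1, Mul(8, -304)), -1))) = Mul(-1, Mul(Rational(1, 27), Pow(Add(-1, -2432), -1))) = Mul(-1, Mul(Rational(1, 27), Pow(-2433, -1))) = Mul(-1, Mul(Rational(1, 27), Rational(-1, 2433))) = Mul(-1, Rational(-1, 65691)) = Rational(1, 65691)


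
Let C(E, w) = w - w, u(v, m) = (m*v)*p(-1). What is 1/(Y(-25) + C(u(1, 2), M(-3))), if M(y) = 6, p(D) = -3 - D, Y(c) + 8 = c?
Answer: -1/33 ≈ -0.030303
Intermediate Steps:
Y(c) = -8 + c
u(v, m) = -2*m*v (u(v, m) = (m*v)*(-3 - 1*(-1)) = (m*v)*(-3 + 1) = (m*v)*(-2) = -2*m*v)
C(E, w) = 0
1/(Y(-25) + C(u(1, 2), M(-3))) = 1/((-8 - 25) + 0) = 1/(-33 + 0) = 1/(-33) = -1/33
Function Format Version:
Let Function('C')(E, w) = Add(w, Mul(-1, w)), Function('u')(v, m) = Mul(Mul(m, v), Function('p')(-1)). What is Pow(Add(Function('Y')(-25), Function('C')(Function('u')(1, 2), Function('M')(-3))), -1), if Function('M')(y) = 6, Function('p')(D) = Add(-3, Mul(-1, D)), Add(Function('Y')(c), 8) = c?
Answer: Rational(-1, 33) ≈ -0.030303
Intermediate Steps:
Function('Y')(c) = Add(-8, c)
Function('u')(v, m) = Mul(-2, m, v) (Function('u')(v, m) = Mul(Mul(m, v), Add(-3, Mul(-1, -1))) = Mul(Mul(m, v), Add(-3, 1)) = Mul(Mul(m, v), -2) = Mul(-2, m, v))
Function('C')(E, w) = 0
Pow(Add(Function('Y')(-25), Function('C')(Function('u')(1, 2), Function('M')(-3))), -1) = Pow(Add(Add(-8, -25), 0), -1) = Pow(Add(-33, 0), -1) = Pow(-33, -1) = Rational(-1, 33)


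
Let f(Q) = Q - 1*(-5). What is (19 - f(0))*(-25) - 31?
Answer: -381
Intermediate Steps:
f(Q) = 5 + Q (f(Q) = Q + 5 = 5 + Q)
(19 - f(0))*(-25) - 31 = (19 - (5 + 0))*(-25) - 31 = (19 - 1*5)*(-25) - 31 = (19 - 5)*(-25) - 31 = 14*(-25) - 31 = -350 - 31 = -381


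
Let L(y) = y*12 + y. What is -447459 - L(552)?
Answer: -454635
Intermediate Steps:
L(y) = 13*y (L(y) = 12*y + y = 13*y)
-447459 - L(552) = -447459 - 13*552 = -447459 - 1*7176 = -447459 - 7176 = -454635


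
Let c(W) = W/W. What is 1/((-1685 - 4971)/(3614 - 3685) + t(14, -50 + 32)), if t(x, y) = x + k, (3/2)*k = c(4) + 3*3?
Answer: 213/24370 ≈ 0.0087402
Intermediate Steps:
c(W) = 1
k = 20/3 (k = 2*(1 + 3*3)/3 = 2*(1 + 9)/3 = (⅔)*10 = 20/3 ≈ 6.6667)
t(x, y) = 20/3 + x (t(x, y) = x + 20/3 = 20/3 + x)
1/((-1685 - 4971)/(3614 - 3685) + t(14, -50 + 32)) = 1/((-1685 - 4971)/(3614 - 3685) + (20/3 + 14)) = 1/(-6656/(-71) + 62/3) = 1/(-6656*(-1/71) + 62/3) = 1/(6656/71 + 62/3) = 1/(24370/213) = 213/24370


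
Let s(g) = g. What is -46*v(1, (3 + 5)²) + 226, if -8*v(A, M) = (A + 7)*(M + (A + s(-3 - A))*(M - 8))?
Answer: -4558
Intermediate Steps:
v(A, M) = -(7 + A)*(24 - 2*M)/8 (v(A, M) = -(A + 7)*(M + (A + (-3 - A))*(M - 8))/8 = -(7 + A)*(M - 3*(-8 + M))/8 = -(7 + A)*(M + (24 - 3*M))/8 = -(7 + A)*(24 - 2*M)/8)
-46*v(1, (3 + 5)²) + 226 = -46*(-21 - 3*1 + 7*(3 + 5)²/4 + (¼)*1*(3 + 5)²) + 226 = -46*(-21 - 3 + (7/4)*8² + (¼)*1*8²) + 226 = -46*(-21 - 3 + (7/4)*64 + (¼)*1*64) + 226 = -46*(-21 - 3 + 112 + 16) + 226 = -46*104 + 226 = -4784 + 226 = -4558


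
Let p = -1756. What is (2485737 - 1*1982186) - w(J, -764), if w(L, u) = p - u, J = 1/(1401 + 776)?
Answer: 504543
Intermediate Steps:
J = 1/2177 ≈ 0.00045935
w(L, u) = -1756 - u
(2485737 - 1*1982186) - w(J, -764) = (2485737 - 1*1982186) - (-1756 - 1*(-764)) = (2485737 - 1982186) - (-1756 + 764) = 503551 - 1*(-992) = 503551 + 992 = 504543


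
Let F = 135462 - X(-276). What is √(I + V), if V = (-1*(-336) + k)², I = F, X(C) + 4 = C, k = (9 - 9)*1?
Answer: √248638 ≈ 498.64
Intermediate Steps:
k = 0 (k = 0*1 = 0)
X(C) = -4 + C
F = 135742 (F = 135462 - (-4 - 276) = 135462 - 1*(-280) = 135462 + 280 = 135742)
I = 135742
V = 112896 (V = (-1*(-336) + 0)² = (336 + 0)² = 336² = 112896)
√(I + V) = √(135742 + 112896) = √248638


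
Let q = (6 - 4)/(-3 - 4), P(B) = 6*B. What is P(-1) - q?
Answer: -40/7 ≈ -5.7143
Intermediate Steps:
q = -2/7 (q = 2/(-7) = 2*(-⅐) = -2/7 ≈ -0.28571)
P(-1) - q = 6*(-1) - 1*(-2/7) = -6 + 2/7 = -40/7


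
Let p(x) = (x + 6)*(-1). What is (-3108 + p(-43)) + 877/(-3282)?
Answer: -10079899/3282 ≈ -3071.3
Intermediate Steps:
p(x) = -6 - x (p(x) = (6 + x)*(-1) = -6 - x)
(-3108 + p(-43)) + 877/(-3282) = (-3108 + (-6 - 1*(-43))) + 877/(-3282) = (-3108 + (-6 + 43)) + 877*(-1/3282) = (-3108 + 37) - 877/3282 = -3071 - 877/3282 = -10079899/3282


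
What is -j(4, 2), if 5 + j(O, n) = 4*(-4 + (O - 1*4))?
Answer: 21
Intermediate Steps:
j(O, n) = -37 + 4*O (j(O, n) = -5 + 4*(-4 + (O - 1*4)) = -5 + 4*(-4 + (O - 4)) = -5 + 4*(-4 + (-4 + O)) = -5 + 4*(-8 + O) = -5 + (-32 + 4*O) = -37 + 4*O)
-j(4, 2) = -(-37 + 4*4) = -(-37 + 16) = -1*(-21) = 21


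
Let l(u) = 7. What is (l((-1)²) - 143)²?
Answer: 18496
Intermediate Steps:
(l((-1)²) - 143)² = (7 - 143)² = (-136)² = 18496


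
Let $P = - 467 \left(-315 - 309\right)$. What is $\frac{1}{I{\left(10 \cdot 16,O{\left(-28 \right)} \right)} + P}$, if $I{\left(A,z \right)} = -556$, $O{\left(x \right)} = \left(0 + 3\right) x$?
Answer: $\frac{1}{290852} \approx 3.4382 \cdot 10^{-6}$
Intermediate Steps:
$O{\left(x \right)} = 3 x$
$P = 291408$ ($P = \left(-467\right) \left(-624\right) = 291408$)
$\frac{1}{I{\left(10 \cdot 16,O{\left(-28 \right)} \right)} + P} = \frac{1}{-556 + 291408} = \frac{1}{290852}$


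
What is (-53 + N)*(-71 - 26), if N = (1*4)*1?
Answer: 4753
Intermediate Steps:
N = 4 (N = 4*1 = 4)
(-53 + N)*(-71 - 26) = (-53 + 4)*(-71 - 26) = -49*(-97) = 4753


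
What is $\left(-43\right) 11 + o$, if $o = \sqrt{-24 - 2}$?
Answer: $-473 + i \sqrt{26} \approx -473.0 + 5.099 i$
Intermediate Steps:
$o = i \sqrt{26}$ ($o = \sqrt{-26} = i \sqrt{26} \approx 5.099 i$)
$\left(-43\right) 11 + o = \left(-43\right) 11 + i \sqrt{26} = -473 + i \sqrt{26}$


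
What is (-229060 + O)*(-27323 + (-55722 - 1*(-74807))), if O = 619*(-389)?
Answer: 3870632538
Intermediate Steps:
O = -240791
(-229060 + O)*(-27323 + (-55722 - 1*(-74807))) = (-229060 - 240791)*(-27323 + (-55722 - 1*(-74807))) = -469851*(-27323 + (-55722 + 74807)) = -469851*(-27323 + 19085) = -469851*(-8238) = 3870632538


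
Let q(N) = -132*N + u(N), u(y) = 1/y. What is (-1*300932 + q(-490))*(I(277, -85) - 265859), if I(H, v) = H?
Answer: 15372348405471/245 ≈ 6.2744e+10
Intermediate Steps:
u(y) = 1/y
q(N) = 1/N - 132*N (q(N) = -132*N + 1/N = 1/N - 132*N)
(-1*300932 + q(-490))*(I(277, -85) - 265859) = (-1*300932 + (1/(-490) - 132*(-490)))*(277 - 265859) = (-300932 + (-1/490 + 64680))*(-265582) = (-300932 + 31693199/490)*(-265582) = -115763481/490*(-265582) = 15372348405471/245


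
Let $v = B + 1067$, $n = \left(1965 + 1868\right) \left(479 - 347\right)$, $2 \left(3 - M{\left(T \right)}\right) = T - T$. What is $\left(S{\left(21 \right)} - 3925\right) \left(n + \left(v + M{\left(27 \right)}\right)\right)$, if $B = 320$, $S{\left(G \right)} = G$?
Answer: $-1980678784$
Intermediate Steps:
$M{\left(T \right)} = 3$ ($M{\left(T \right)} = 3 - \frac{T - T}{2} = 3 - 0 = 3 + 0 = 3$)
$n = 505956$ ($n = 3833 \cdot 132 = 505956$)
$v = 1387$ ($v = 320 + 1067 = 1387$)
$\left(S{\left(21 \right)} - 3925\right) \left(n + \left(v + M{\left(27 \right)}\right)\right) = \left(21 - 3925\right) \left(505956 + \left(1387 + 3\right)\right) = - 3904 \left(505956 + 1390\right) = \left(-3904\right) 507346 = -1980678784$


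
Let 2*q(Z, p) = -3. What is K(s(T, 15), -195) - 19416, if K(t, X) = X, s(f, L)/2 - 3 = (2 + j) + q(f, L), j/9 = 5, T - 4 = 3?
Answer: -19611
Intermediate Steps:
T = 7 (T = 4 + 3 = 7)
q(Z, p) = -3/2 (q(Z, p) = (1/2)*(-3) = -3/2)
j = 45 (j = 9*5 = 45)
s(f, L) = 97 (s(f, L) = 6 + 2*((2 + 45) - 3/2) = 6 + 2*(47 - 3/2) = 6 + 2*(91/2) = 6 + 91 = 97)
K(s(T, 15), -195) - 19416 = -195 - 19416 = -19611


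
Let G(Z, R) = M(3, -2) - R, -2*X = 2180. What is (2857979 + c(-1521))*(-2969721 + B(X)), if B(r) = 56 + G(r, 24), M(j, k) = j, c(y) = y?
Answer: -8482783332188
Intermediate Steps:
X = -1090 (X = -½*2180 = -1090)
G(Z, R) = 3 - R
B(r) = 35 (B(r) = 56 + (3 - 1*24) = 56 + (3 - 24) = 56 - 21 = 35)
(2857979 + c(-1521))*(-2969721 + B(X)) = (2857979 - 1521)*(-2969721 + 35) = 2856458*(-2969686) = -8482783332188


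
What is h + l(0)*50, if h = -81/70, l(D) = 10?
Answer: 34919/70 ≈ 498.84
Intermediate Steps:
h = -81/70 (h = -81*1/70 = -81/70 ≈ -1.1571)
h + l(0)*50 = -81/70 + 10*50 = -81/70 + 500 = 34919/70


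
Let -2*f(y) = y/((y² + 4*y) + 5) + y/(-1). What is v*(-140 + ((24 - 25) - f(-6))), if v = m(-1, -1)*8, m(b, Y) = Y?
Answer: 18792/17 ≈ 1105.4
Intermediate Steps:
f(y) = y/2 - y/(2*(5 + y² + 4*y)) (f(y) = -(y/((y² + 4*y) + 5) + y/(-1))/2 = -(y/(5 + y² + 4*y) + y*(-1))/2 = -(y/(5 + y² + 4*y) - y)/2 = -(-y + y/(5 + y² + 4*y))/2 = y/2 - y/(2*(5 + y² + 4*y)))
v = -8 (v = -1*8 = -8)
v*(-140 + ((24 - 25) - f(-6))) = -8*(-140 + ((24 - 25) - (-6)*(4 + (-6)² + 4*(-6))/(2*(5 + (-6)² + 4*(-6))))) = -8*(-140 + (-1 - (-6)*(4 + 36 - 24)/(2*(5 + 36 - 24)))) = -8*(-140 + (-1 - (-6)*16/(2*17))) = -8*(-140 + (-1 - 1*(-48/17))) = -8*(-140 + (-1 + 48/17)) = -8*(-140 + 31/17) = -8*(-2349/17) = 18792/17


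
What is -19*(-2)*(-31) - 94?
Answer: -1272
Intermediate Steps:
-19*(-2)*(-31) - 94 = 38*(-31) - 94 = -1178 - 94 = -1272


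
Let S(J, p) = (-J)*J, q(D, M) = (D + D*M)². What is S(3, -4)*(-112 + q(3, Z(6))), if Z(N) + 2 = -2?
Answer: 279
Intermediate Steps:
Z(N) = -4 (Z(N) = -2 - 2 = -4)
S(J, p) = -J²
S(3, -4)*(-112 + q(3, Z(6))) = (-1*3²)*(-112 + 3²*(1 - 4)²) = (-1*9)*(-112 + 9*(-3)²) = -9*(-112 + 9*9) = -9*(-112 + 81) = -9*(-31) = 279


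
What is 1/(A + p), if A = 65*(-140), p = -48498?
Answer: -1/57598 ≈ -1.7362e-5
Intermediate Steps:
A = -9100
1/(A + p) = 1/(-9100 - 48498) = 1/(-57598) = -1/57598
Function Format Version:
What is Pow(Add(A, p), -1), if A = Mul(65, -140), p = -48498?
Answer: Rational(-1, 57598) ≈ -1.7362e-5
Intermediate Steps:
A = -9100
Pow(Add(A, p), -1) = Pow(Add(-9100, -48498), -1) = Pow(-57598, -1) = Rational(-1, 57598)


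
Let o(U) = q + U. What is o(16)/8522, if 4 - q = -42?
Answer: 31/4261 ≈ 0.0072753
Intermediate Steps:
q = 46 (q = 4 - 1*(-42) = 4 + 42 = 46)
o(U) = 46 + U
o(16)/8522 = (46 + 16)/8522 = 62*(1/8522) = 31/4261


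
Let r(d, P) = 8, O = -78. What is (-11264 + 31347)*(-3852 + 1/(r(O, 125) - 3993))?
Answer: -308278488343/3985 ≈ -7.7360e+7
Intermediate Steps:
(-11264 + 31347)*(-3852 + 1/(r(O, 125) - 3993)) = (-11264 + 31347)*(-3852 + 1/(8 - 3993)) = 20083*(-3852 + 1/(-3985)) = 20083*(-3852 - 1/3985) = 20083*(-15350221/3985) = -308278488343/3985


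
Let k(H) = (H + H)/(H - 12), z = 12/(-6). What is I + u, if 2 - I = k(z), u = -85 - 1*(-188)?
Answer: 733/7 ≈ 104.71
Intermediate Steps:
z = -2 (z = 12*(-⅙) = -2)
u = 103 (u = -85 + 188 = 103)
k(H) = 2*H/(-12 + H) (k(H) = (2*H)/(-12 + H) = 2*H/(-12 + H))
I = 12/7 (I = 2 - 2*(-2)/(-12 - 2) = 2 - 2*(-2)/(-14) = 2 - 2*(-2)*(-1)/14 = 2 - 1*2/7 = 2 - 2/7 = 12/7 ≈ 1.7143)
I + u = 12/7 + 103 = 733/7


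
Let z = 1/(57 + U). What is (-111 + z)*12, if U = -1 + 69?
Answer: -166488/125 ≈ -1331.9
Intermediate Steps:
U = 68
z = 1/125 (z = 1/(57 + 68) = 1/125 ≈ 0.0080000)
(-111 + z)*12 = (-111 + 1/125)*12 = -13874/125*12 = -166488/125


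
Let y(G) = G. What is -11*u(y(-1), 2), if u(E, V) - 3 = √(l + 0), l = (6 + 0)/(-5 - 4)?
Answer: -33 - 11*I*√6/3 ≈ -33.0 - 8.9815*I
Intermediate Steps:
l = -⅔ (l = 6/(-9) = 6*(-⅑) = -⅔ ≈ -0.66667)
u(E, V) = 3 + I*√6/3 (u(E, V) = 3 + √(-⅔ + 0) = 3 + √(-⅔) = 3 + I*√6/3)
-11*u(y(-1), 2) = -11*(3 + I*√6/3) = -33 - 11*I*√6/3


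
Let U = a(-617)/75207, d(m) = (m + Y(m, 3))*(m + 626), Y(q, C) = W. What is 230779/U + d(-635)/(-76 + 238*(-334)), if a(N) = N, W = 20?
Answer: -1380997826873799/49093456 ≈ -2.8130e+7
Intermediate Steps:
Y(q, C) = 20
d(m) = (20 + m)*(626 + m) (d(m) = (m + 20)*(m + 626) = (20 + m)*(626 + m))
U = -617/75207 ≈ -0.0082040
230779/U + d(-635)/(-76 + 238*(-334)) = 230779/(-617/75207) + (12520 + (-635)² + 646*(-635))/(-76 + 238*(-334)) = 230779*(-75207/617) + (12520 + 403225 - 410210)/(-76 - 79492) = -17356196253/617 + 5535/(-79568) = -17356196253/617 + 5535*(-1/79568) = -17356196253/617 - 5535/79568 = -1380997826873799/49093456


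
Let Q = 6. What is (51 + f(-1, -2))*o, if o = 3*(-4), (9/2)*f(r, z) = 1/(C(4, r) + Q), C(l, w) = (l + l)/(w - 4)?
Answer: -20216/33 ≈ -612.61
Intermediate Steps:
C(l, w) = 2*l/(-4 + w) (C(l, w) = (2*l)/(-4 + w) = 2*l/(-4 + w))
f(r, z) = 2/(9*(6 + 8/(-4 + r))) (f(r, z) = 2/(9*(2*4/(-4 + r) + 6)) = 2/(9*(8/(-4 + r) + 6)) = 2/(9*(6 + 8/(-4 + r))))
o = -12
(51 + f(-1, -2))*o = (51 + (-4 - 1)/(9*(-8 + 3*(-1))))*(-12) = (51 + (⅑)*(-5)/(-8 - 3))*(-12) = (51 + (⅑)*(-5)/(-11))*(-12) = (51 + (⅑)*(-1/11)*(-5))*(-12) = (51 + 5/99)*(-12) = (5054/99)*(-12) = -20216/33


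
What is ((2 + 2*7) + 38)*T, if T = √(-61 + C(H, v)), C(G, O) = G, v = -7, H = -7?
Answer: 108*I*√17 ≈ 445.3*I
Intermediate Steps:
T = 2*I*√17 (T = √(-61 - 7) = √(-68) = 2*I*√17 ≈ 8.2462*I)
((2 + 2*7) + 38)*T = ((2 + 2*7) + 38)*(2*I*√17) = ((2 + 14) + 38)*(2*I*√17) = (16 + 38)*(2*I*√17) = 54*(2*I*√17) = 108*I*√17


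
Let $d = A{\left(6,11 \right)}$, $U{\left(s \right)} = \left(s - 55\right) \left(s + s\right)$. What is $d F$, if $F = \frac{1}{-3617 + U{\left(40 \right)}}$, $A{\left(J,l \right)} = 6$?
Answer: $- \frac{6}{4817} \approx -0.0012456$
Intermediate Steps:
$U{\left(s \right)} = 2 s \left(-55 + s\right)$ ($U{\left(s \right)} = \left(-55 + s\right) 2 s = 2 s \left(-55 + s\right)$)
$d = 6$
$F = - \frac{1}{4817}$ ($F = \frac{1}{-3617 + 2 \cdot 40 \left(-55 + 40\right)} = \frac{1}{-3617 + 2 \cdot 40 \left(-15\right)} = \frac{1}{-3617 - 1200} = \frac{1}{-4817} = - \frac{1}{4817} \approx -0.0002076$)
$d F = 6 \left(- \frac{1}{4817}\right) = - \frac{6}{4817}$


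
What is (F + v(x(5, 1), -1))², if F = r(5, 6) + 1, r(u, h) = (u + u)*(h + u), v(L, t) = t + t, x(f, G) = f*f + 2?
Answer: 11881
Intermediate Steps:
x(f, G) = 2 + f² (x(f, G) = f² + 2 = 2 + f²)
v(L, t) = 2*t
r(u, h) = 2*u*(h + u) (r(u, h) = (2*u)*(h + u) = 2*u*(h + u))
F = 111 (F = 2*5*(6 + 5) + 1 = 2*5*11 + 1 = 110 + 1 = 111)
(F + v(x(5, 1), -1))² = (111 + 2*(-1))² = (111 - 2)² = 109² = 11881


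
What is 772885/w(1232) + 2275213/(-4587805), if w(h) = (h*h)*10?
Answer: -6197576659539/13926961072640 ≈ -0.44501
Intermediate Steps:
w(h) = 10*h² (w(h) = h²*10 = 10*h²)
772885/w(1232) + 2275213/(-4587805) = 772885/((10*1232²)) + 2275213/(-4587805) = 772885/((10*1517824)) + 2275213*(-1/4587805) = 772885/15178240 - 2275213/4587805 = 772885*(1/15178240) - 2275213/4587805 = 154577/3035648 - 2275213/4587805 = -6197576659539/13926961072640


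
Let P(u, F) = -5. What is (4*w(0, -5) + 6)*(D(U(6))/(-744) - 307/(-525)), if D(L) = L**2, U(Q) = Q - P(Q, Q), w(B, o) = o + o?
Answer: -934337/65100 ≈ -14.352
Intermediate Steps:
w(B, o) = 2*o
U(Q) = 5 + Q (U(Q) = Q - 1*(-5) = Q + 5 = 5 + Q)
(4*w(0, -5) + 6)*(D(U(6))/(-744) - 307/(-525)) = (4*(2*(-5)) + 6)*((5 + 6)**2/(-744) - 307/(-525)) = (4*(-10) + 6)*(11**2*(-1/744) - 307*(-1/525)) = (-40 + 6)*(121*(-1/744) + 307/525) = -34*(-121/744 + 307/525) = -34*54961/130200 = -934337/65100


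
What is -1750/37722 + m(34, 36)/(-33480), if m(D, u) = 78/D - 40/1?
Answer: -161975033/3578308920 ≈ -0.045266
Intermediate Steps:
m(D, u) = -40 + 78/D (m(D, u) = 78/D - 40*1 = 78/D - 40 = -40 + 78/D)
-1750/37722 + m(34, 36)/(-33480) = -1750/37722 + (-40 + 78/34)/(-33480) = -1750*1/37722 + (-40 + 78*(1/34))*(-1/33480) = -875/18861 + (-40 + 39/17)*(-1/33480) = -875/18861 - 641/17*(-1/33480) = -875/18861 + 641/569160 = -161975033/3578308920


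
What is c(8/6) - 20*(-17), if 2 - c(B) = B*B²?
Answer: 9170/27 ≈ 339.63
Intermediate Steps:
c(B) = 2 - B³ (c(B) = 2 - B*B² = 2 - B³)
c(8/6) - 20*(-17) = (2 - (8/6)³) - 20*(-17) = (2 - (8*(⅙))³) + 340 = (2 - (4/3)³) + 340 = (2 - 1*64/27) + 340 = (2 - 64/27) + 340 = -10/27 + 340 = 9170/27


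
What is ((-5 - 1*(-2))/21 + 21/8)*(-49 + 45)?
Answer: -139/14 ≈ -9.9286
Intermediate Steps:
((-5 - 1*(-2))/21 + 21/8)*(-49 + 45) = ((-5 + 2)*(1/21) + 21*(⅛))*(-4) = (-3*1/21 + 21/8)*(-4) = (-⅐ + 21/8)*(-4) = (139/56)*(-4) = -139/14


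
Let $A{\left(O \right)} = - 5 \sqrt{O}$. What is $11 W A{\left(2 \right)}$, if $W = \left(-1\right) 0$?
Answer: $0$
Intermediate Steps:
$W = 0$
$11 W A{\left(2 \right)} = 11 \cdot 0 \left(- 5 \sqrt{2}\right) = 0 \left(- 5 \sqrt{2}\right) = 0$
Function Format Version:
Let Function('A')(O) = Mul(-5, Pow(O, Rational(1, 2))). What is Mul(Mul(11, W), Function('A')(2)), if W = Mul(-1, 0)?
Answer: 0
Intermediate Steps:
W = 0
Mul(Mul(11, W), Function('A')(2)) = Mul(Mul(11, 0), Mul(-5, Pow(2, Rational(1, 2)))) = Mul(0, Mul(-5, Pow(2, Rational(1, 2)))) = 0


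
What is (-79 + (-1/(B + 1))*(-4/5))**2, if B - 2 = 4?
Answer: 7623121/1225 ≈ 6223.0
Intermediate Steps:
B = 6 (B = 2 + 4 = 6)
(-79 + (-1/(B + 1))*(-4/5))**2 = (-79 + (-1/(6 + 1))*(-4/5))**2 = (-79 + (-1/7)*(-4*1/5))**2 = (-79 + ((1/7)*(-1))*(-4/5))**2 = (-79 - 1/7*(-4/5))**2 = (-79 + 4/35)**2 = (-2761/35)**2 = 7623121/1225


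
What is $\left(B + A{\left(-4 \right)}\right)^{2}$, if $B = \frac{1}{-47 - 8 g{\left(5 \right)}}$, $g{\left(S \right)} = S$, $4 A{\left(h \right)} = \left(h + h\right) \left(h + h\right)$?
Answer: $\frac{1934881}{7569} \approx 255.63$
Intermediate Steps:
$A{\left(h \right)} = h^{2}$ ($A{\left(h \right)} = \frac{\left(h + h\right) \left(h + h\right)}{4} = \frac{2 h 2 h}{4} = \frac{4 h^{2}}{4} = h^{2}$)
$B = - \frac{1}{87}$ ($B = \frac{1}{-47 - 40} = \frac{1}{-87} = - \frac{1}{87} \approx -0.011494$)
$\left(B + A{\left(-4 \right)}\right)^{2} = \left(- \frac{1}{87} + \left(-4\right)^{2}\right)^{2} = \left(- \frac{1}{87} + 16\right)^{2} = \left(\frac{1391}{87}\right)^{2} = \frac{1934881}{7569}$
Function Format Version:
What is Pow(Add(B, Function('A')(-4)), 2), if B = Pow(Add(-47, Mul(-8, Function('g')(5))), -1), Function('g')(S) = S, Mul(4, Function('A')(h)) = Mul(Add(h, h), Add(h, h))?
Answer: Rational(1934881, 7569) ≈ 255.63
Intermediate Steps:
Function('A')(h) = Pow(h, 2) (Function('A')(h) = Mul(Rational(1, 4), Mul(Add(h, h), Add(h, h))) = Mul(Rational(1, 4), Mul(Mul(2, h), Mul(2, h))) = Mul(Rational(1, 4), Mul(4, Pow(h, 2))) = Pow(h, 2))
B = Rational(-1, 87) (B = Pow(Add(-47, Mul(-8, 5)), -1) = Pow(Add(-47, -40), -1) = Pow(-87, -1) = Rational(-1, 87) ≈ -0.011494)
Pow(Add(B, Function('A')(-4)), 2) = Pow(Add(Rational(-1, 87), Pow(-4, 2)), 2) = Pow(Add(Rational(-1, 87), 16), 2) = Pow(Rational(1391, 87), 2) = Rational(1934881, 7569)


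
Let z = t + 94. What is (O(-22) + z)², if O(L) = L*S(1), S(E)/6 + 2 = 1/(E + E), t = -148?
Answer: 20736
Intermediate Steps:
S(E) = -12 + 3/E (S(E) = -12 + 6/(E + E) = -12 + 6/((2*E)) = -12 + 6*(1/(2*E)) = -12 + 3/E)
z = -54 (z = -148 + 94 = -54)
O(L) = -9*L (O(L) = L*(-12 + 3/1) = L*(-12 + 3*1) = L*(-12 + 3) = L*(-9) = -9*L)
(O(-22) + z)² = (-9*(-22) - 54)² = (198 - 54)² = 144² = 20736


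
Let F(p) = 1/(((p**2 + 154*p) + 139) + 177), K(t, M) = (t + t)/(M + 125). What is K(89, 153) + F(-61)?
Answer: 476634/744623 ≈ 0.64010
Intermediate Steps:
K(t, M) = 2*t/(125 + M) (K(t, M) = (2*t)/(125 + M) = 2*t/(125 + M))
F(p) = 1/(316 + p**2 + 154*p) (F(p) = 1/((139 + p**2 + 154*p) + 177) = 1/(316 + p**2 + 154*p))
K(89, 153) + F(-61) = 2*89/(125 + 153) + 1/(316 + (-61)**2 + 154*(-61)) = 2*89/278 + 1/(316 + 3721 - 9394) = 2*89*(1/278) + 1/(-5357) = 89/139 - 1/5357 = 476634/744623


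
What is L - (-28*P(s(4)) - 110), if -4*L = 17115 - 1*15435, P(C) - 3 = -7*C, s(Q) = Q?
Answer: -1010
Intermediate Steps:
P(C) = 3 - 7*C
L = -420 (L = -(17115 - 1*15435)/4 = -(17115 - 15435)/4 = -¼*1680 = -420)
L - (-28*P(s(4)) - 110) = -420 - (-28*(3 - 7*4) - 110) = -420 - (-28*(3 - 28) - 110) = -420 - (-28*(-25) - 110) = -420 - (700 - 110) = -420 - 1*590 = -420 - 590 = -1010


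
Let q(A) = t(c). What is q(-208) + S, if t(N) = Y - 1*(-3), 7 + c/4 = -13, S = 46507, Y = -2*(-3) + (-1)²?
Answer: 46517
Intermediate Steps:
Y = 7 (Y = 6 + 1 = 7)
c = -80 (c = -28 + 4*(-13) = -28 - 52 = -80)
t(N) = 10 (t(N) = 7 - 1*(-3) = 7 + 3 = 10)
q(A) = 10
q(-208) + S = 10 + 46507 = 46517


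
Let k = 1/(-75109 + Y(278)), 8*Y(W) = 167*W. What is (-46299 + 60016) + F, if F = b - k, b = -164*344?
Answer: -11837144873/277223 ≈ -42699.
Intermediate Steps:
b = -56416
Y(W) = 167*W/8 (Y(W) = (167*W)/8 = 167*W/8)
k = -4/277223 (k = 1/(-75109 + (167/8)*278) = 1/(-75109 + 23213/4) = 1/(-277223/4) = -4/277223 ≈ -1.4429e-5)
F = -15639812764/277223 (F = -56416 - 1*(-4/277223) = -56416 + 4/277223 = -15639812764/277223 ≈ -56416.)
(-46299 + 60016) + F = (-46299 + 60016) - 15639812764/277223 = 13717 - 15639812764/277223 = -11837144873/277223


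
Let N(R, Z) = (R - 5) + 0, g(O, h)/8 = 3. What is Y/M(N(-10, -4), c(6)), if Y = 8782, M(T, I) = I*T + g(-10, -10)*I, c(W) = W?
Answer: 4391/27 ≈ 162.63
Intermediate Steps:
g(O, h) = 24 (g(O, h) = 8*3 = 24)
N(R, Z) = -5 + R (N(R, Z) = (-5 + R) + 0 = -5 + R)
M(T, I) = 24*I + I*T (M(T, I) = I*T + 24*I = 24*I + I*T)
Y/M(N(-10, -4), c(6)) = 8782/((6*(24 + (-5 - 10)))) = 8782/((6*(24 - 15))) = 8782/((6*9)) = 8782/54 = 8782*(1/54) = 4391/27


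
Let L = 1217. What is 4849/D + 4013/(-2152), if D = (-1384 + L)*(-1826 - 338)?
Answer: -359953749/194426744 ≈ -1.8514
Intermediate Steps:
D = 361388 (D = (-1384 + 1217)*(-1826 - 338) = -167*(-2164) = 361388)
4849/D + 4013/(-2152) = 4849/361388 + 4013/(-2152) = 4849*(1/361388) + 4013*(-1/2152) = 4849/361388 - 4013/2152 = -359953749/194426744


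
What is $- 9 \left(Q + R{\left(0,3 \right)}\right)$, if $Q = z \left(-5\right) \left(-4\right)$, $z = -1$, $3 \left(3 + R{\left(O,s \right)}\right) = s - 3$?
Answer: $207$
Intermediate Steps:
$R{\left(O,s \right)} = -4 + \frac{s}{3}$ ($R{\left(O,s \right)} = -3 + \frac{s - 3}{3} = -3 + \frac{-3 + s}{3} = -3 + \left(-1 + \frac{s}{3}\right) = -4 + \frac{s}{3}$)
$Q = -20$ ($Q = \left(-1\right) \left(-5\right) \left(-4\right) = 5 \left(-4\right) = -20$)
$- 9 \left(Q + R{\left(0,3 \right)}\right) = - 9 \left(-20 + \left(-4 + \frac{1}{3} \cdot 3\right)\right) = - 9 \left(-20 + \left(-4 + 1\right)\right) = - 9 \left(-20 - 3\right) = \left(-9\right) \left(-23\right) = 207$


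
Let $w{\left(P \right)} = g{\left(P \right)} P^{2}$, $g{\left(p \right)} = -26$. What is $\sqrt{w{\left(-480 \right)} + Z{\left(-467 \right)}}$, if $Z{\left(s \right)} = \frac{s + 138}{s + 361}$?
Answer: $\frac{i \sqrt{67308099526}}{106} \approx 2447.5 i$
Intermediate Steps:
$Z{\left(s \right)} = \frac{138 + s}{361 + s}$
$w{\left(P \right)} = - 26 P^{2}$
$\sqrt{w{\left(-480 \right)} + Z{\left(-467 \right)}} = \sqrt{- 26 \left(-480\right)^{2} + \frac{138 - 467}{361 - 467}} = \sqrt{\left(-26\right) 230400 + \frac{1}{-106} \left(-329\right)} = \sqrt{-5990400 - - \frac{329}{106}} = \sqrt{-5990400 + \frac{329}{106}} = \sqrt{- \frac{634982071}{106}} = \frac{i \sqrt{67308099526}}{106}$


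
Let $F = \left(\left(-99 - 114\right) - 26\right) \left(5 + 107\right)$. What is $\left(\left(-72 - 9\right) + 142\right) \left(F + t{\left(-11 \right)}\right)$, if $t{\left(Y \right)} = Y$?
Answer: $-1633519$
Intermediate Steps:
$F = -26768$ ($F = \left(-213 - 26\right) 112 = \left(-239\right) 112 = -26768$)
$\left(\left(-72 - 9\right) + 142\right) \left(F + t{\left(-11 \right)}\right) = \left(\left(-72 - 9\right) + 142\right) \left(-26768 - 11\right) = \left(-81 + 142\right) \left(-26779\right) = 61 \left(-26779\right) = -1633519$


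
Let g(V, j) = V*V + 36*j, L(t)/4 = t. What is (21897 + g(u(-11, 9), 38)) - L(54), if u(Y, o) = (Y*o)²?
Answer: 96082650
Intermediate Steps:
u(Y, o) = Y²*o²
L(t) = 4*t
g(V, j) = V² + 36*j
(21897 + g(u(-11, 9), 38)) - L(54) = (21897 + (((-11)²*9²)² + 36*38)) - 4*54 = (21897 + ((121*81)² + 1368)) - 1*216 = (21897 + (9801² + 1368)) - 216 = (21897 + (96059601 + 1368)) - 216 = (21897 + 96060969) - 216 = 96082866 - 216 = 96082650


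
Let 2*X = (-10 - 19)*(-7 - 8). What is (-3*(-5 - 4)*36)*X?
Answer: 211410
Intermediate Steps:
X = 435/2 (X = ((-10 - 19)*(-7 - 8))/2 = (-29*(-15))/2 = (1/2)*435 = 435/2 ≈ 217.50)
(-3*(-5 - 4)*36)*X = (-3*(-5 - 4)*36)*(435/2) = (-3*(-9)*36)*(435/2) = (27*36)*(435/2) = 972*(435/2) = 211410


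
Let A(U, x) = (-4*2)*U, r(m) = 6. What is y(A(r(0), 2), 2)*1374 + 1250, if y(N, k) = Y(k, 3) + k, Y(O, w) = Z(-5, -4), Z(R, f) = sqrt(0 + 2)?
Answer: 3998 + 1374*sqrt(2) ≈ 5941.1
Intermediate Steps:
Z(R, f) = sqrt(2)
Y(O, w) = sqrt(2)
A(U, x) = -8*U
y(N, k) = k + sqrt(2) (y(N, k) = sqrt(2) + k = k + sqrt(2))
y(A(r(0), 2), 2)*1374 + 1250 = (2 + sqrt(2))*1374 + 1250 = (2748 + 1374*sqrt(2)) + 1250 = 3998 + 1374*sqrt(2)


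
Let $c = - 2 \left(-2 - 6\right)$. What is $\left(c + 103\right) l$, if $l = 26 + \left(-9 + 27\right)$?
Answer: $5236$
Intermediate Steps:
$c = 16$ ($c = \left(-2\right) \left(-8\right) = 16$)
$l = 44$ ($l = 26 + 18 = 44$)
$\left(c + 103\right) l = \left(16 + 103\right) 44 = 119 \cdot 44 = 5236$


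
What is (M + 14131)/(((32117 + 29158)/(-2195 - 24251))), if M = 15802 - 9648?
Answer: -107291422/12255 ≈ -8754.9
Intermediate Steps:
M = 6154
(M + 14131)/(((32117 + 29158)/(-2195 - 24251))) = (6154 + 14131)/(((32117 + 29158)/(-2195 - 24251))) = 20285/((61275/(-26446))) = 20285/((61275*(-1/26446))) = 20285/(-61275/26446) = 20285*(-26446/61275) = -107291422/12255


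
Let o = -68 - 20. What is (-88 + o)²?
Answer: 30976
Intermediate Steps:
o = -88
(-88 + o)² = (-88 - 88)² = (-176)² = 30976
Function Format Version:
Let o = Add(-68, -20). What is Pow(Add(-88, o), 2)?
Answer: 30976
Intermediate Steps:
o = -88
Pow(Add(-88, o), 2) = Pow(Add(-88, -88), 2) = Pow(-176, 2) = 30976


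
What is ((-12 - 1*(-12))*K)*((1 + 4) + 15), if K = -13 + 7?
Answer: 0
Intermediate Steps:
K = -6
((-12 - 1*(-12))*K)*((1 + 4) + 15) = ((-12 - 1*(-12))*(-6))*((1 + 4) + 15) = ((-12 + 12)*(-6))*(5 + 15) = (0*(-6))*20 = 0*20 = 0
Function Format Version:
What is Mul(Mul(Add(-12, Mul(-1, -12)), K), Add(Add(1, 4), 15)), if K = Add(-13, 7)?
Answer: 0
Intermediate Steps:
K = -6
Mul(Mul(Add(-12, Mul(-1, -12)), K), Add(Add(1, 4), 15)) = Mul(Mul(Add(-12, Mul(-1, -12)), -6), Add(Add(1, 4), 15)) = Mul(Mul(Add(-12, 12), -6), Add(5, 15)) = Mul(Mul(0, -6), 20) = Mul(0, 20) = 0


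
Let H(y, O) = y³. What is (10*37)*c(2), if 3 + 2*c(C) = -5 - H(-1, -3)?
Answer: -1295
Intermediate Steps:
c(C) = -7/2 (c(C) = -3/2 + (-5 - 1*(-1)³)/2 = -3/2 + (-5 - 1*(-1))/2 = -3/2 + (-5 + 1)/2 = -3/2 + (½)*(-4) = -3/2 - 2 = -7/2)
(10*37)*c(2) = (10*37)*(-7/2) = 370*(-7/2) = -1295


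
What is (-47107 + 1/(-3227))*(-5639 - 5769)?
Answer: 1734179020320/3227 ≈ 5.3740e+8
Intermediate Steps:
(-47107 + 1/(-3227))*(-5639 - 5769) = (-47107 - 1/3227)*(-11408) = -152014290/3227*(-11408) = 1734179020320/3227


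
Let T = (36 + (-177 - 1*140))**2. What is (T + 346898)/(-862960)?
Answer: -60837/123280 ≈ -0.49349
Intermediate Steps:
T = 78961 (T = (36 + (-177 - 140))**2 = (36 - 317)**2 = (-281)**2 = 78961)
(T + 346898)/(-862960) = (78961 + 346898)/(-862960) = 425859*(-1/862960) = -60837/123280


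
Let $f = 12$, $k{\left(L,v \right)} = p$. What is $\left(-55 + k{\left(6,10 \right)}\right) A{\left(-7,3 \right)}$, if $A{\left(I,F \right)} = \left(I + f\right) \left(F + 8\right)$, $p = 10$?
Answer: $-2475$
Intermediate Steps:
$k{\left(L,v \right)} = 10$
$A{\left(I,F \right)} = \left(8 + F\right) \left(12 + I\right)$ ($A{\left(I,F \right)} = \left(I + 12\right) \left(F + 8\right) = \left(12 + I\right) \left(8 + F\right) = \left(8 + F\right) \left(12 + I\right)$)
$\left(-55 + k{\left(6,10 \right)}\right) A{\left(-7,3 \right)} = \left(-55 + 10\right) \left(96 + 8 \left(-7\right) + 12 \cdot 3 + 3 \left(-7\right)\right) = - 45 \left(96 - 56 + 36 - 21\right) = \left(-45\right) 55 = -2475$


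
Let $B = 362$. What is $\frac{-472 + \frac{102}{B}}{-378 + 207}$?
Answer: $\frac{85381}{30951} \approx 2.7586$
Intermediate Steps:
$\frac{-472 + \frac{102}{B}}{-378 + 207} = \frac{-472 + \frac{102}{362}}{-378 + 207} = \frac{-472 + 102 \cdot \frac{1}{362}}{-171} = \left(-472 + \frac{51}{181}\right) \left(- \frac{1}{171}\right) = \left(- \frac{85381}{181}\right) \left(- \frac{1}{171}\right) = \frac{85381}{30951}$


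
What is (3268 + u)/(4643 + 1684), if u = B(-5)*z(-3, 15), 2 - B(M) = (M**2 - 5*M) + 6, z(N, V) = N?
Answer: 3430/6327 ≈ 0.54212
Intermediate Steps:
B(M) = -4 - M**2 + 5*M (B(M) = 2 - ((M**2 - 5*M) + 6) = 2 - (6 + M**2 - 5*M) = 2 + (-6 - M**2 + 5*M) = -4 - M**2 + 5*M)
u = 162 (u = (-4 - 1*(-5)**2 + 5*(-5))*(-3) = (-4 - 1*25 - 25)*(-3) = (-4 - 25 - 25)*(-3) = -54*(-3) = 162)
(3268 + u)/(4643 + 1684) = (3268 + 162)/(4643 + 1684) = 3430/6327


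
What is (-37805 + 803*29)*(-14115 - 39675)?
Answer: 780923220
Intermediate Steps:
(-37805 + 803*29)*(-14115 - 39675) = (-37805 + 23287)*(-53790) = -14518*(-53790) = 780923220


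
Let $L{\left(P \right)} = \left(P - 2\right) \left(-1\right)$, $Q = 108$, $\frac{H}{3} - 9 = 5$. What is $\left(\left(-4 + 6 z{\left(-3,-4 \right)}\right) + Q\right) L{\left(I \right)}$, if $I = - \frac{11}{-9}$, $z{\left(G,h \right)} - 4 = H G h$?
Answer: $\frac{22064}{9} \approx 2451.6$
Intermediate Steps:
$H = 42$ ($H = 27 + 3 \cdot 5 = 27 + 15 = 42$)
$z{\left(G,h \right)} = 4 + 42 G h$
$I = \frac{11}{9}$ ($I = \left(-11\right) \left(- \frac{1}{9}\right) = \frac{11}{9} \approx 1.2222$)
$L{\left(P \right)} = 2 - P$ ($L{\left(P \right)} = \left(-2 + P\right) \left(-1\right) = 2 - P$)
$\left(\left(-4 + 6 z{\left(-3,-4 \right)}\right) + Q\right) L{\left(I \right)} = \left(\left(-4 + 6 \left(4 + 42 \left(-3\right) \left(-4\right)\right)\right) + 108\right) \left(2 - \frac{11}{9}\right) = \left(\left(-4 + 6 \left(4 + 504\right)\right) + 108\right) \left(2 - \frac{11}{9}\right) = \left(\left(-4 + 6 \cdot 508\right) + 108\right) \frac{7}{9} = \left(\left(-4 + 3048\right) + 108\right) \frac{7}{9} = \left(3044 + 108\right) \frac{7}{9} = 3152 \cdot \frac{7}{9} = \frac{22064}{9}$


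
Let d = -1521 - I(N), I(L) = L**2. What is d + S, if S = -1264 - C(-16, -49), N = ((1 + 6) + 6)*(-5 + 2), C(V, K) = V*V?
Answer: -4562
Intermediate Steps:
C(V, K) = V**2
N = -39 (N = (7 + 6)*(-3) = 13*(-3) = -39)
S = -1520 (S = -1264 - 1*(-16)**2 = -1264 - 1*256 = -1264 - 256 = -1520)
d = -3042 (d = -1521 - 1*(-39)**2 = -1521 - 1*1521 = -1521 - 1521 = -3042)
d + S = -3042 - 1520 = -4562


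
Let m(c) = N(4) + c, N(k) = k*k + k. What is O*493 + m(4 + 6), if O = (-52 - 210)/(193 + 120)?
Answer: -119776/313 ≈ -382.67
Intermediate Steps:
O = -262/313 ≈ -0.83706
N(k) = k + k**2 (N(k) = k**2 + k = k + k**2)
m(c) = 20 + c (m(c) = 4*(1 + 4) + c = 4*5 + c = 20 + c)
O*493 + m(4 + 6) = -262/313*493 + (20 + (4 + 6)) = -129166/313 + (20 + 10) = -129166/313 + 30 = -119776/313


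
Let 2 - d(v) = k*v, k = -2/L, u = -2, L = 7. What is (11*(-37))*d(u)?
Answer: -4070/7 ≈ -581.43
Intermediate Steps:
k = -2/7 ≈ -0.28571
d(v) = 2 + 2*v/7 (d(v) = 2 - (-2)*v/7 = 2 + 2*v/7)
(11*(-37))*d(u) = (11*(-37))*(2 + (2/7)*(-2)) = -407*(2 - 4/7) = -407*10/7 = -4070/7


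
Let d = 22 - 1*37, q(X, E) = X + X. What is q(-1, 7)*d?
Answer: 30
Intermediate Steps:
q(X, E) = 2*X
d = -15 (d = 22 - 37 = -15)
q(-1, 7)*d = (2*(-1))*(-15) = -2*(-15) = 30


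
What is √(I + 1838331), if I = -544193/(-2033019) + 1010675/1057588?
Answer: √26229794817640571646652158023/119449805454 ≈ 1355.9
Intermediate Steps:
I = 2630253464309/2150096498172 (I = -544193*(-1/2033019) + 1010675*(1/1057588) = 544193/2033019 + 1010675/1057588 = 2630253464309/2150096498172 ≈ 1.2233)
√(I + 1838331) = √(2630253464309/2150096498172 + 1838331) = √(3952591675834495241/2150096498172) = √26229794817640571646652158023/119449805454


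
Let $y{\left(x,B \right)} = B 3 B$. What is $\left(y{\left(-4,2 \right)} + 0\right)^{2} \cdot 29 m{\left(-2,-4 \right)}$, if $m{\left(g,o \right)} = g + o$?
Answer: $-25056$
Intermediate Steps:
$y{\left(x,B \right)} = 3 B^{2}$ ($y{\left(x,B \right)} = 3 B B = 3 B^{2}$)
$\left(y{\left(-4,2 \right)} + 0\right)^{2} \cdot 29 m{\left(-2,-4 \right)} = \left(3 \cdot 2^{2} + 0\right)^{2} \cdot 29 \left(-2 - 4\right) = \left(3 \cdot 4 + 0\right)^{2} \cdot 29 \left(-6\right) = \left(12 + 0\right)^{2} \cdot 29 \left(-6\right) = 12^{2} \cdot 29 \left(-6\right) = 144 \cdot 29 \left(-6\right) = 4176 \left(-6\right) = -25056$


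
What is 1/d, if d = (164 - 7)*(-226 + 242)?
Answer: 1/2512 ≈ 0.00039809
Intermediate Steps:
d = 2512 (d = 157*16 = 2512)
1/d = 1/2512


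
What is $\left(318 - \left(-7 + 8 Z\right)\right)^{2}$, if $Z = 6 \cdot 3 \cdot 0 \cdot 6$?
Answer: $105625$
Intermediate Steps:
$Z = 0$ ($Z = 6 \cdot 0 \cdot 6 = 0 \cdot 6 = 0$)
$\left(318 - \left(-7 + 8 Z\right)\right)^{2} = \left(318 + \left(\left(-8\right) 0 + 7\right)\right)^{2} = \left(318 + \left(0 + 7\right)\right)^{2} = \left(318 + 7\right)^{2} = 325^{2} = 105625$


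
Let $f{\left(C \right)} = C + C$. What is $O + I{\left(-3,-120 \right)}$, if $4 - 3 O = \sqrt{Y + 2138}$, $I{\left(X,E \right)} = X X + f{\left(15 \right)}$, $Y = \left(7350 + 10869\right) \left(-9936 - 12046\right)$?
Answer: $\frac{121}{3} - \frac{4 i \sqrt{25030495}}{3} \approx 40.333 - 6670.7 i$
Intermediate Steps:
$f{\left(C \right)} = 2 C$
$Y = -400490058$ ($Y = 18219 \left(-21982\right) = -400490058$)
$I{\left(X,E \right)} = 30 + X^{2}$ ($I{\left(X,E \right)} = X X + 2 \cdot 15 = X^{2} + 30 = 30 + X^{2}$)
$O = \frac{4}{3} - \frac{4 i \sqrt{25030495}}{3}$ ($O = \frac{4}{3} - \frac{\sqrt{-400490058 + 2138}}{3} = \frac{4}{3} - \frac{\sqrt{-400487920}}{3} = \frac{4}{3} - \frac{4 i \sqrt{25030495}}{3} \approx 1.3333 - 6670.7 i$)
$O + I{\left(-3,-120 \right)} = \left(\frac{4}{3} - \frac{4 i \sqrt{25030495}}{3}\right) + \left(30 + \left(-3\right)^{2}\right) = \left(\frac{4}{3} - \frac{4 i \sqrt{25030495}}{3}\right) + \left(30 + 9\right) = \left(\frac{4}{3} - \frac{4 i \sqrt{25030495}}{3}\right) + 39 = \frac{121}{3} - \frac{4 i \sqrt{25030495}}{3}$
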